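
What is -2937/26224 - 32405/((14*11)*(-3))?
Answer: 38565083/550704 ≈ 70.029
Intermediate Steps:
-2937/26224 - 32405/((14*11)*(-3)) = -2937*1/26224 - 32405/(154*(-3)) = -267/2384 - 32405/(-462) = -267/2384 - 32405*(-1/462) = -267/2384 + 32405/462 = 38565083/550704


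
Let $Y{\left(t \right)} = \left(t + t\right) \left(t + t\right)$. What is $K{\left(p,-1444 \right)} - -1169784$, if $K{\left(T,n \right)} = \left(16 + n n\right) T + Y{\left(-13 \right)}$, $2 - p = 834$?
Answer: $-1733676004$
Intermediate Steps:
$Y{\left(t \right)} = 4 t^{2}$ ($Y{\left(t \right)} = 2 t 2 t = 4 t^{2}$)
$p = -832$ ($p = 2 - 834 = -832$)
$K{\left(T,n \right)} = 676 + T \left(16 + n^{2}\right)$ ($K{\left(T,n \right)} = \left(16 + n n\right) T + 4 \left(-13\right)^{2} = \left(16 + n^{2}\right) T + 4 \cdot 169 = T \left(16 + n^{2}\right) + 676 = 676 + T \left(16 + n^{2}\right)$)
$K{\left(p,-1444 \right)} - -1169784 = \left(676 + 16 \left(-832\right) - 832 \left(-1444\right)^{2}\right) - -1169784 = \left(676 - 13312 - 1734833152\right) + 1169784 = -1734845788 + 1169784 = -1733676004$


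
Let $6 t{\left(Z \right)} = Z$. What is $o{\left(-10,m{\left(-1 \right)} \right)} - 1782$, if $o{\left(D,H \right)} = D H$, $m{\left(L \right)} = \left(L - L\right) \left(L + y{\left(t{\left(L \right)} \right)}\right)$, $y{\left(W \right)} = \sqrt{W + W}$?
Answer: $-1782$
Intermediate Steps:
$t{\left(Z \right)} = \frac{Z}{6}$
$y{\left(W \right)} = \sqrt{2} \sqrt{W}$ ($y{\left(W \right)} = \sqrt{2 W} = \sqrt{2} \sqrt{W}$)
$m{\left(L \right)} = 0$ ($m{\left(L \right)} = \left(L - L\right) \left(L + \sqrt{2} \sqrt{\frac{L}{6}}\right) = 0 \left(L + \sqrt{2} \frac{\sqrt{6} \sqrt{L}}{6}\right) = 0 \left(L + \frac{\sqrt{3} \sqrt{L}}{3}\right) = 0$)
$o{\left(-10,m{\left(-1 \right)} \right)} - 1782 = \left(-10\right) 0 - 1782 = 0 - 1782 = -1782$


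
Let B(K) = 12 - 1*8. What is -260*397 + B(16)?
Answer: -103216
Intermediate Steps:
B(K) = 4 (B(K) = 12 - 8 = 4)
-260*397 + B(16) = -260*397 + 4 = -103220 + 4 = -103216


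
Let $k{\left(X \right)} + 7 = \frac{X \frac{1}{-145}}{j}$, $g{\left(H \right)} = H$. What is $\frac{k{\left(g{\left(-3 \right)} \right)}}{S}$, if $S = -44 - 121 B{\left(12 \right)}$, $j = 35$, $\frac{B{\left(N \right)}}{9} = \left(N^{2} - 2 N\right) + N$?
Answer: $\frac{17761}{364872200} \approx 4.8677 \cdot 10^{-5}$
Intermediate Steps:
$B{\left(N \right)} = - 9 N + 9 N^{2}$ ($B{\left(N \right)} = 9 \left(\left(N^{2} - 2 N\right) + N\right) = 9 \left(N^{2} - N\right) = - 9 N + 9 N^{2}$)
$S = -143792$ ($S = -44 - 121 \cdot 9 \cdot 12 \left(-1 + 12\right) = -44 - 121 \cdot 9 \cdot 12 \cdot 11 = -44 - 143748 = -143792$)
$k{\left(X \right)} = -7 - \frac{X}{5075}$ ($k{\left(X \right)} = -7 + \frac{X \frac{1}{-145}}{35} = -7 + X \left(- \frac{1}{145}\right) \frac{1}{35} = -7 + - \frac{X}{145} \cdot \frac{1}{35} = -7 - \frac{X}{5075}$)
$\frac{k{\left(g{\left(-3 \right)} \right)}}{S} = \frac{-7 - - \frac{3}{5075}}{-143792} = \left(-7 + \frac{3}{5075}\right) \left(- \frac{1}{143792}\right) = \left(- \frac{35522}{5075}\right) \left(- \frac{1}{143792}\right) = \frac{17761}{364872200}$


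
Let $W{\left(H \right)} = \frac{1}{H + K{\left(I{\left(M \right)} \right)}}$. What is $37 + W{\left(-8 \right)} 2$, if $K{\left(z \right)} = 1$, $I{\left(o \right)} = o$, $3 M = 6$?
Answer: $\frac{257}{7} \approx 36.714$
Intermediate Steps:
$M = 2$ ($M = \frac{1}{3} \cdot 6 = 2$)
$W{\left(H \right)} = \frac{1}{1 + H}$ ($W{\left(H \right)} = \frac{1}{H + 1} = \frac{1}{1 + H}$)
$37 + W{\left(-8 \right)} 2 = 37 + \frac{1}{1 - 8} \cdot 2 = 37 + \frac{1}{-7} \cdot 2 = 37 - \frac{2}{7} = \frac{257}{7}$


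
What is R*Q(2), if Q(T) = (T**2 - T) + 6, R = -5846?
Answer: -46768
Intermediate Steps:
Q(T) = 6 + T**2 - T
R*Q(2) = -5846*(6 + 2**2 - 1*2) = -5846*(6 + 4 - 2) = -5846*8 = -46768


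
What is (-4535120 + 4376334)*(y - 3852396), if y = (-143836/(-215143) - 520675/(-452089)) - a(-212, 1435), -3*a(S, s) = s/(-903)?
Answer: 23025290150647746153714776/37641084302349 ≈ 6.1171e+11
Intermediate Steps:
a(S, s) = s/2709 (a(S, s) = -s/(3*(-903)) = -s*(-1)/(3*903) = -(-1)*s/2709 = s/2709)
y = 48577824993488/37641084302349 (y = (-143836/(-215143) - 520675/(-452089)) - 1435/2709 = (-143836*(-1/215143) - 520675*(-1/452089)) - 1*205/387 = (143836/215143 + 520675/452089) - 205/387 = 177046254929/97263783727 - 205/387 = 48577824993488/37641084302349 ≈ 1.2906)
(-4535120 + 4376334)*(y - 3852396) = (-4535120 + 4376334)*(48577824993488/37641084302349 - 3852396) = -158786*(-145008314024207084716/37641084302349) = 23025290150647746153714776/37641084302349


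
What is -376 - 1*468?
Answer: -844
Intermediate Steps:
-376 - 1*468 = -376 - 468 = -844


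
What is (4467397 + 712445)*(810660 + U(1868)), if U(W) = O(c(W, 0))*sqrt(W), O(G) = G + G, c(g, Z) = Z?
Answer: 4199090715720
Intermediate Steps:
O(G) = 2*G
U(W) = 0 (U(W) = (2*0)*sqrt(W) = 0*sqrt(W) = 0)
(4467397 + 712445)*(810660 + U(1868)) = (4467397 + 712445)*(810660 + 0) = 5179842*810660 = 4199090715720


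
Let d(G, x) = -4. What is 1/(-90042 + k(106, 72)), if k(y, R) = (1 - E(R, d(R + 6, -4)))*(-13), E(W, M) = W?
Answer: -1/89119 ≈ -1.1221e-5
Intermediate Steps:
k(y, R) = -13 + 13*R (k(y, R) = (1 - R)*(-13) = -13 + 13*R)
1/(-90042 + k(106, 72)) = 1/(-90042 + (-13 + 13*72)) = 1/(-90042 + (-13 + 936)) = 1/(-90042 + 923) = 1/(-89119) = -1/89119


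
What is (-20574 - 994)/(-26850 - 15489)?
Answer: 21568/42339 ≈ 0.50941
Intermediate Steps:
(-20574 - 994)/(-26850 - 15489) = -21568/(-42339) = -21568*(-1/42339) = 21568/42339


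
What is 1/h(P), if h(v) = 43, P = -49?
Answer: 1/43 ≈ 0.023256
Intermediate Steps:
1/h(P) = 1/43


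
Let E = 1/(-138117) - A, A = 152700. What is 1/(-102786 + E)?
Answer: -138117/35286959863 ≈ -3.9141e-6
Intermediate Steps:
E = -21090465901/138117 (E = 1/(-138117) - 1*152700 = -1/138117 - 152700 = -21090465901/138117 ≈ -1.5270e+5)
1/(-102786 + E) = 1/(-102786 - 21090465901/138117) = 1/(-35286959863/138117) = -138117/35286959863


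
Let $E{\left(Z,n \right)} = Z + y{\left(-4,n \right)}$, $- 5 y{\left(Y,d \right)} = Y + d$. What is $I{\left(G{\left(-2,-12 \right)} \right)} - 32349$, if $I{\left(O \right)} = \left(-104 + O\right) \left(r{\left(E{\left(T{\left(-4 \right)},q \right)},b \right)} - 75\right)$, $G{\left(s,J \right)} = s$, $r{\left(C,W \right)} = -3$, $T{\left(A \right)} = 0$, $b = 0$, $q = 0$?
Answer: $-24081$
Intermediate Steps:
$y{\left(Y,d \right)} = - \frac{Y}{5} - \frac{d}{5}$ ($y{\left(Y,d \right)} = - \frac{Y + d}{5} = - \frac{Y}{5} - \frac{d}{5}$)
$E{\left(Z,n \right)} = \frac{4}{5} + Z - \frac{n}{5}$ ($E{\left(Z,n \right)} = Z - \left(- \frac{4}{5} + \frac{n}{5}\right) = \frac{4}{5} + Z - \frac{n}{5}$)
$I{\left(O \right)} = 8112 - 78 O$ ($I{\left(O \right)} = \left(-104 + O\right) \left(-3 - 75\right) = \left(-104 + O\right) \left(-78\right) = 8112 - 78 O$)
$I{\left(G{\left(-2,-12 \right)} \right)} - 32349 = \left(8112 - -156\right) - 32349 = \left(8112 + 156\right) - 32349 = 8268 - 32349 = -24081$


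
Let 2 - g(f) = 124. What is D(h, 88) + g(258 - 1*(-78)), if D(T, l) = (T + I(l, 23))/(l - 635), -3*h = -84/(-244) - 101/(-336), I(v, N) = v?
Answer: -4108737919/33633936 ≈ -122.16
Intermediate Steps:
g(f) = -122 (g(f) = 2 - 1*124 = 2 - 124 = -122)
h = -13217/61488 (h = -(-84/(-244) - 101/(-336))/3 = -(-84*(-1/244) - 101*(-1/336))/3 = -(21/61 + 101/336)/3 = -⅓*13217/20496 = -13217/61488 ≈ -0.21495)
D(T, l) = (T + l)/(-635 + l) (D(T, l) = (T + l)/(l - 635) = (T + l)/(-635 + l))
D(h, 88) + g(258 - 1*(-78)) = (-13217/61488 + 88)/(-635 + 88) - 122 = (5397727/61488)/(-547) - 122 = -1/547*5397727/61488 - 122 = -5397727/33633936 - 122 = -4108737919/33633936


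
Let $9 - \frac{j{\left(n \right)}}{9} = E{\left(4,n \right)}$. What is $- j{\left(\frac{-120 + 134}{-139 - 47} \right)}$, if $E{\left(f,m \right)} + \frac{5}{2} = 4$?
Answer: $- \frac{135}{2} \approx -67.5$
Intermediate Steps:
$E{\left(f,m \right)} = \frac{3}{2}$ ($E{\left(f,m \right)} = - \frac{5}{2} + 4 = \frac{3}{2}$)
$j{\left(n \right)} = \frac{135}{2}$ ($j{\left(n \right)} = 81 - \frac{27}{2} = \frac{135}{2}$)
$- j{\left(\frac{-120 + 134}{-139 - 47} \right)} = \left(-1\right) \frac{135}{2} = - \frac{135}{2}$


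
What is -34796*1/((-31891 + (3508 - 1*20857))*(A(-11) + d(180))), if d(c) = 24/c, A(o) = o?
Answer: -26097/401306 ≈ -0.065030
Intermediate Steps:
-34796*1/((-31891 + (3508 - 1*20857))*(A(-11) + d(180))) = -34796*1/((-31891 + (3508 - 1*20857))*(-11 + 24/180)) = -34796*1/((-31891 + (3508 - 20857))*(-11 + 24*(1/180))) = -34796*1/((-31891 - 17349)*(-11 + 2/15)) = -34796/((-49240*(-163/15))) = -34796/1605224/3 = -34796*3/1605224 = -26097/401306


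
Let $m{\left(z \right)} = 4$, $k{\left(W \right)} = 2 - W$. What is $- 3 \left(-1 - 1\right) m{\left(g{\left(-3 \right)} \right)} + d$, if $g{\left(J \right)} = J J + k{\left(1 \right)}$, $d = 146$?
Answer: $170$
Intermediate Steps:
$g{\left(J \right)} = 1 + J^{2}$ ($g{\left(J \right)} = J J + \left(2 - 1\right) = J^{2} + \left(2 - 1\right) = J^{2} + 1 = 1 + J^{2}$)
$- 3 \left(-1 - 1\right) m{\left(g{\left(-3 \right)} \right)} + d = - 3 \left(-1 - 1\right) 4 + 146 = \left(-3\right) \left(-2\right) 4 + 146 = 6 \cdot 4 + 146 = 24 + 146 = 170$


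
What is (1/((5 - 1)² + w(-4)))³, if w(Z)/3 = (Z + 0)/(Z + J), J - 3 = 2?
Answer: 1/64 ≈ 0.015625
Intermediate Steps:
J = 5 (J = 3 + 2 = 5)
w(Z) = 3*Z/(5 + Z) (w(Z) = 3*((Z + 0)/(Z + 5)) = 3*(Z/(5 + Z)) = 3*Z/(5 + Z))
(1/((5 - 1)² + w(-4)))³ = (1/((5 - 1)² + 3*(-4)/(5 - 4)))³ = (1/(4² + 3*(-4)/1))³ = (1/(16 + 3*(-4)*1))³ = (1/(16 - 12))³ = (1/4)³ = (¼)³ = 1/64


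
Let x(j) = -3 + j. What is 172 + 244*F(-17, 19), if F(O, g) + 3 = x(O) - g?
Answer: -10076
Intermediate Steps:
F(O, g) = -6 + O - g (F(O, g) = -3 + ((-3 + O) - g) = -3 + (-3 + O - g) = -6 + O - g)
172 + 244*F(-17, 19) = 172 + 244*(-6 - 17 - 1*19) = 172 + 244*(-6 - 17 - 19) = 172 + 244*(-42) = 172 - 10248 = -10076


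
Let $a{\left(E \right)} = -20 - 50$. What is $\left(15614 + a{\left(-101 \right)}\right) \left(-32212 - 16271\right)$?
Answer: $-753619752$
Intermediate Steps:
$a{\left(E \right)} = -70$ ($a{\left(E \right)} = -20 - 50 = -70$)
$\left(15614 + a{\left(-101 \right)}\right) \left(-32212 - 16271\right) = \left(15614 - 70\right) \left(-32212 - 16271\right) = 15544 \left(-48483\right) = -753619752$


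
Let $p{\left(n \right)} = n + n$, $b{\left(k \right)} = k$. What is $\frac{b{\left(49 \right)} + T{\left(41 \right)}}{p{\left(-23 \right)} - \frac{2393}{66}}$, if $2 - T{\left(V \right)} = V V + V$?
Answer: $\frac{110286}{5429} \approx 20.314$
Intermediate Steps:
$p{\left(n \right)} = 2 n$
$T{\left(V \right)} = 2 - V - V^{2}$ ($T{\left(V \right)} = 2 - \left(V V + V\right) = 2 - \left(V^{2} + V\right) = 2 - \left(V + V^{2}\right) = 2 - V - V^{2}$)
$\frac{b{\left(49 \right)} + T{\left(41 \right)}}{p{\left(-23 \right)} - \frac{2393}{66}} = \frac{49 - 1720}{2 \left(-23\right) - \frac{2393}{66}} = \frac{49 - 1720}{-46 - \frac{2393}{66}} = \frac{49 - 1720}{- \frac{5429}{66}} = \left(-1671\right) \left(- \frac{66}{5429}\right) = \frac{110286}{5429}$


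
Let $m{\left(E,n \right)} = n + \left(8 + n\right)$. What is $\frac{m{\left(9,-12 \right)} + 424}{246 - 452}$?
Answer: $- \frac{204}{103} \approx -1.9806$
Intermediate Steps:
$m{\left(E,n \right)} = 8 + 2 n$
$\frac{m{\left(9,-12 \right)} + 424}{246 - 452} = \frac{\left(8 + 2 \left(-12\right)\right) + 424}{246 - 452} = \frac{\left(8 - 24\right) + 424}{-206} = \left(-16 + 424\right) \left(- \frac{1}{206}\right) = 408 \left(- \frac{1}{206}\right) = - \frac{204}{103}$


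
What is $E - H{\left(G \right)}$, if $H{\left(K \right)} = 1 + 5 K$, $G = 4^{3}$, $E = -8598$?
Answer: $-8919$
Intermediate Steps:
$G = 64$
$E - H{\left(G \right)} = -8598 - \left(1 + 5 \cdot 64\right) = -8598 - \left(1 + 320\right) = -8598 - 321 = -8919$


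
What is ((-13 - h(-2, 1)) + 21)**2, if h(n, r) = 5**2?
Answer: 289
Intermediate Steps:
h(n, r) = 25
((-13 - h(-2, 1)) + 21)**2 = ((-13 - 1*25) + 21)**2 = ((-13 - 25) + 21)**2 = (-38 + 21)**2 = (-17)**2 = 289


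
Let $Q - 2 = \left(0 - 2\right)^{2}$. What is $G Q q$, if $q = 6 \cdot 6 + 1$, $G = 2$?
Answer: $444$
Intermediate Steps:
$Q = 6$ ($Q = 2 + \left(0 - 2\right)^{2} = 2 + \left(-2\right)^{2} = 2 + 4 = 6$)
$q = 37$ ($q = 36 + 1 = 37$)
$G Q q = 2 \cdot 6 \cdot 37 = 12 \cdot 37 = 444$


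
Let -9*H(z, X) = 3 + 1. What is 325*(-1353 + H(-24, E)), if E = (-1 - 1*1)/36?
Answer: -3958825/9 ≈ -4.3987e+5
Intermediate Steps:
E = -1/18 (E = (-1 - 1)*(1/36) = -2*1/36 = -1/18 ≈ -0.055556)
H(z, X) = -4/9 (H(z, X) = -(3 + 1)/9 = -⅑*4 = -4/9)
325*(-1353 + H(-24, E)) = 325*(-1353 - 4/9) = 325*(-12181/9) = -3958825/9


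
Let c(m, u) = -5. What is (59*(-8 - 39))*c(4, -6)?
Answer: 13865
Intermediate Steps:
(59*(-8 - 39))*c(4, -6) = (59*(-8 - 39))*(-5) = (59*(-47))*(-5) = -2773*(-5) = 13865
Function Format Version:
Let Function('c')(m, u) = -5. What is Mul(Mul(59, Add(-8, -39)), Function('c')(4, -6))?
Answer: 13865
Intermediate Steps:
Mul(Mul(59, Add(-8, -39)), Function('c')(4, -6)) = Mul(Mul(59, Add(-8, -39)), -5) = Mul(Mul(59, -47), -5) = Mul(-2773, -5) = 13865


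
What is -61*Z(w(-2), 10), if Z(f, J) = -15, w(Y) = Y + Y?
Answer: 915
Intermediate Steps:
w(Y) = 2*Y
-61*Z(w(-2), 10) = -61*(-15) = 915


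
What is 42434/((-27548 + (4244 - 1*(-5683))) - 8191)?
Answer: -21217/12906 ≈ -1.6440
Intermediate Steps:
42434/((-27548 + (4244 - 1*(-5683))) - 8191) = 42434/((-27548 + (4244 + 5683)) - 8191) = 42434/((-27548 + 9927) - 8191) = 42434/(-17621 - 8191) = 42434/(-25812) = 42434*(-1/25812) = -21217/12906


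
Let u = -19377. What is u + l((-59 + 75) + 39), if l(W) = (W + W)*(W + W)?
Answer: -7277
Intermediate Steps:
l(W) = 4*W² (l(W) = (2*W)*(2*W) = 4*W²)
u + l((-59 + 75) + 39) = -19377 + 4*((-59 + 75) + 39)² = -19377 + 4*(16 + 39)² = -19377 + 4*55² = -19377 + 4*3025 = -19377 + 12100 = -7277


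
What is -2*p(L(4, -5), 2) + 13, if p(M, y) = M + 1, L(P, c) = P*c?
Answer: 51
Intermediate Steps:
p(M, y) = 1 + M
-2*p(L(4, -5), 2) + 13 = -2*(1 + 4*(-5)) + 13 = -2*(1 - 20) + 13 = -2*(-19) + 13 = 38 + 13 = 51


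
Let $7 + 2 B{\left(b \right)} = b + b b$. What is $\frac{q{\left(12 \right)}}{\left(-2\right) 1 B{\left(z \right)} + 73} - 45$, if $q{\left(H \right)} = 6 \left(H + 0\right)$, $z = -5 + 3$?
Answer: $- \frac{573}{13} \approx -44.077$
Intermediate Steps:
$z = -2$
$B{\left(b \right)} = - \frac{7}{2} + \frac{b}{2} + \frac{b^{2}}{2}$ ($B{\left(b \right)} = - \frac{7}{2} + \frac{b + b b}{2} = - \frac{7}{2} + \frac{b + b^{2}}{2} = - \frac{7}{2} + \left(\frac{b}{2} + \frac{b^{2}}{2}\right) = - \frac{7}{2} + \frac{b}{2} + \frac{b^{2}}{2}$)
$q{\left(H \right)} = 6 H$
$\frac{q{\left(12 \right)}}{\left(-2\right) 1 B{\left(z \right)} + 73} - 45 = \frac{6 \cdot 12}{\left(-2\right) 1 \left(- \frac{7}{2} + \frac{1}{2} \left(-2\right) + \frac{\left(-2\right)^{2}}{2}\right) + 73} - 45 = \frac{72}{- 2 \left(- \frac{7}{2} - 1 + \frac{1}{2} \cdot 4\right) + 73} - 45 = \frac{72}{- 2 \left(- \frac{7}{2} - 1 + 2\right) + 73} - 45 = \frac{72}{\left(-2\right) \left(- \frac{5}{2}\right) + 73} - 45 = \frac{72}{5 + 73} - 45 = \frac{72}{78} - 45 = 72 \cdot \frac{1}{78} - 45 = \frac{12}{13} - 45 = - \frac{573}{13}$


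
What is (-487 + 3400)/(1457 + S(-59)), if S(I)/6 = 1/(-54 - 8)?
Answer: 90303/45164 ≈ 1.9994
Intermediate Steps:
S(I) = -3/31 (S(I) = 6/(-54 - 8) = 6/(-62) = 6*(-1/62) = -3/31)
(-487 + 3400)/(1457 + S(-59)) = (-487 + 3400)/(1457 - 3/31) = 2913/(45164/31) = 2913*(31/45164) = 90303/45164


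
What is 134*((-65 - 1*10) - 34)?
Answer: -14606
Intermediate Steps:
134*((-65 - 1*10) - 34) = 134*((-65 - 10) - 34) = 134*(-75 - 34) = 134*(-109) = -14606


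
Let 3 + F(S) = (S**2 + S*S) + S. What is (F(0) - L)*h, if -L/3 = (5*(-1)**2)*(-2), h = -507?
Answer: 16731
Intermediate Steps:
F(S) = -3 + S + 2*S**2 (F(S) = -3 + ((S**2 + S*S) + S) = -3 + ((S**2 + S**2) + S) = -3 + (2*S**2 + S) = -3 + (S + 2*S**2) = -3 + S + 2*S**2)
L = 30 (L = -3*5*(-1)**2*(-2) = -3*5*1*(-2) = -15*(-2) = -3*(-10) = 30)
(F(0) - L)*h = ((-3 + 0 + 2*0**2) - 1*30)*(-507) = ((-3 + 0 + 2*0) - 30)*(-507) = ((-3 + 0 + 0) - 30)*(-507) = (-3 - 30)*(-507) = -33*(-507) = 16731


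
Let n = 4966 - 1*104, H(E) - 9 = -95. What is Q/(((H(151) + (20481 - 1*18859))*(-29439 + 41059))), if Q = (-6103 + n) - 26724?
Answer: -799/509952 ≈ -0.0015668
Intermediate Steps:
H(E) = -86 (H(E) = 9 - 95 = -86)
n = 4862 (n = 4966 - 104 = 4862)
Q = -27965 (Q = (-6103 + 4862) - 26724 = -1241 - 26724 = -27965)
Q/(((H(151) + (20481 - 1*18859))*(-29439 + 41059))) = -27965*1/((-29439 + 41059)*(-86 + (20481 - 1*18859))) = -27965*1/(11620*(-86 + (20481 - 18859))) = -27965*1/(11620*(-86 + 1622)) = -27965/(1536*11620) = -27965/17848320 = -27965*1/17848320 = -799/509952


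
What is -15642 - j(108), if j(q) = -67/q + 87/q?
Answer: -422339/27 ≈ -15642.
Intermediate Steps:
j(q) = 20/q
-15642 - j(108) = -15642 - 20/108 = -15642 - 1*5/27 = -15642 - 5/27 = -422339/27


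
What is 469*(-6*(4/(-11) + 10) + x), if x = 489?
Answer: 2224467/11 ≈ 2.0222e+5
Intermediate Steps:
469*(-6*(4/(-11) + 10) + x) = 469*(-6*(4/(-11) + 10) + 489) = 469*(-6*(4*(-1/11) + 10) + 489) = 469*(-6*(-4/11 + 10) + 489) = 469*(-6*106/11 + 489) = 469*(-636/11 + 489) = 469*(4743/11) = 2224467/11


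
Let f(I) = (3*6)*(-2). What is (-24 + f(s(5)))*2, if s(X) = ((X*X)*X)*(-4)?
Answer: -120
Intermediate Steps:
s(X) = -4*X³ (s(X) = (X²*X)*(-4) = X³*(-4) = -4*X³)
f(I) = -36 (f(I) = 18*(-2) = -36)
(-24 + f(s(5)))*2 = (-24 - 36)*2 = -60*2 = -120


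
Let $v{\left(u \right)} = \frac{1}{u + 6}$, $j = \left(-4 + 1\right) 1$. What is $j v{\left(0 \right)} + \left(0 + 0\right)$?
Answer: $- \frac{1}{2} \approx -0.5$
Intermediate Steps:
$j = -3$ ($j = \left(-3\right) 1 = -3$)
$v{\left(u \right)} = \frac{1}{6 + u}$
$j v{\left(0 \right)} + \left(0 + 0\right) = - \frac{3}{6 + 0} + \left(0 + 0\right) = - \frac{3}{6} + 0 = \left(-3\right) \frac{1}{6} + 0 = - \frac{1}{2} + 0 = - \frac{1}{2}$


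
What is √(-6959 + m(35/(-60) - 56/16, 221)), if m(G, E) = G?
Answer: I*√250671/6 ≈ 83.445*I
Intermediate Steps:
√(-6959 + m(35/(-60) - 56/16, 221)) = √(-6959 + (35/(-60) - 56/16)) = √(-6959 + (35*(-1/60) - 56*1/16)) = √(-6959 + (-7/12 - 7/2)) = √(-6959 - 49/12) = √(-83557/12) = I*√250671/6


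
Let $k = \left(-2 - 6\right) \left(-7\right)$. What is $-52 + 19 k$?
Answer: $1012$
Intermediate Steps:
$k = 56$ ($k = \left(-8\right) \left(-7\right) = 56$)
$-52 + 19 k = -52 + 19 \cdot 56 = -52 + 1064 = 1012$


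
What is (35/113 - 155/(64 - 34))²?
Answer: 10843849/459684 ≈ 23.590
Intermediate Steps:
(35/113 - 155/(64 - 34))² = (35*(1/113) - 155/30)² = (35/113 - 155*1/30)² = (35/113 - 31/6)² = (-3293/678)² = 10843849/459684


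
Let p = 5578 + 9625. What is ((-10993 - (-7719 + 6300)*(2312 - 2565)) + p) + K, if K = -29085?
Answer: -383882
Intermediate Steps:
p = 15203
((-10993 - (-7719 + 6300)*(2312 - 2565)) + p) + K = ((-10993 - (-7719 + 6300)*(2312 - 2565)) + 15203) - 29085 = ((-10993 - (-1419)*(-253)) + 15203) - 29085 = ((-10993 - 1*359007) + 15203) - 29085 = ((-10993 - 359007) + 15203) - 29085 = (-370000 + 15203) - 29085 = -354797 - 29085 = -383882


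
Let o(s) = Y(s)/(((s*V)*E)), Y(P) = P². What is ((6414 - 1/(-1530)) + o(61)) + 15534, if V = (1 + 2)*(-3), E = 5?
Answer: 11192789/510 ≈ 21947.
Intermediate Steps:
V = -9 (V = 3*(-3) = -9)
o(s) = -s/45 (o(s) = s²/(((s*(-9))*5)) = s²/((-9*s*5)) = s²/((-45*s)) = s²*(-1/(45*s)) = -s/45)
((6414 - 1/(-1530)) + o(61)) + 15534 = ((6414 - 1/(-1530)) - 1/45*61) + 15534 = ((6414 - 1*(-1/1530)) - 61/45) + 15534 = ((6414 + 1/1530) - 61/45) + 15534 = (9813421/1530 - 61/45) + 15534 = 3270449/510 + 15534 = 11192789/510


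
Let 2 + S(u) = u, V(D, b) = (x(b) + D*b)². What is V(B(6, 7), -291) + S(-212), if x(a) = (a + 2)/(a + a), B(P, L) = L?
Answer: 1404733223089/338724 ≈ 4.1471e+6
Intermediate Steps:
x(a) = (2 + a)/(2*a) (x(a) = (2 + a)/((2*a)) = (2 + a)*(1/(2*a)) = (2 + a)/(2*a))
V(D, b) = (D*b + (2 + b)/(2*b))² (V(D, b) = ((2 + b)/(2*b) + D*b)² = (D*b + (2 + b)/(2*b))²)
S(u) = -2 + u
V(B(6, 7), -291) + S(-212) = (¼)*(2 - 291 + 2*7*(-291)²)²/(-291)² + (-2 - 212) = (¼)*(1/84681)*(2 - 291 + 2*7*84681)² - 214 = (¼)*(1/84681)*(2 - 291 + 1185534)² - 214 = (¼)*(1/84681)*1185245² - 214 = (¼)*(1/84681)*1404805710025 - 214 = 1404805710025/338724 - 214 = 1404733223089/338724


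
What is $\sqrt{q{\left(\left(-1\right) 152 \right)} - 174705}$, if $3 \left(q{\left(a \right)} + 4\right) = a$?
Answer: $\frac{i \sqrt{1572837}}{3} \approx 418.04 i$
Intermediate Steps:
$q{\left(a \right)} = -4 + \frac{a}{3}$
$\sqrt{q{\left(\left(-1\right) 152 \right)} - 174705} = \sqrt{\left(-4 + \frac{\left(-1\right) 152}{3}\right) - 174705} = \sqrt{\left(-4 + \frac{1}{3} \left(-152\right)\right) - 174705} = \sqrt{\left(-4 - \frac{152}{3}\right) - 174705} = \sqrt{- \frac{164}{3} - 174705} = \sqrt{- \frac{524279}{3}} = \frac{i \sqrt{1572837}}{3}$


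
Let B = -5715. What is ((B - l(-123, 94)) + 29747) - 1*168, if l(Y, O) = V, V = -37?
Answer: 23901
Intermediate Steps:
l(Y, O) = -37
((B - l(-123, 94)) + 29747) - 1*168 = ((-5715 - 1*(-37)) + 29747) - 1*168 = ((-5715 + 37) + 29747) - 168 = (-5678 + 29747) - 168 = 24069 - 168 = 23901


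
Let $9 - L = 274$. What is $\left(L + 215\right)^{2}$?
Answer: $2500$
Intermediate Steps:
$L = -265$ ($L = 9 - 274 = -265$)
$\left(L + 215\right)^{2} = \left(-265 + 215\right)^{2} = \left(-50\right)^{2} = 2500$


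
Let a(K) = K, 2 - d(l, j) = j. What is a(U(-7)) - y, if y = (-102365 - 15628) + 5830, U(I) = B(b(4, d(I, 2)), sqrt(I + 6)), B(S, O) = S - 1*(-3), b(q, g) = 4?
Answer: 112170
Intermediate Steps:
d(l, j) = 2 - j
B(S, O) = 3 + S (B(S, O) = S + 3 = 3 + S)
U(I) = 7 (U(I) = 3 + 4 = 7)
y = -112163 (y = -117993 + 5830 = -112163)
a(U(-7)) - y = 7 - 1*(-112163) = 7 + 112163 = 112170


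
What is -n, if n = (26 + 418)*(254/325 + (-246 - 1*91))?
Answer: 48516324/325 ≈ 1.4928e+5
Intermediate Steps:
n = -48516324/325 (n = 444*(254*(1/325) + (-246 - 91)) = 444*(254/325 - 337) = 444*(-109271/325) = -48516324/325 ≈ -1.4928e+5)
-n = -1*(-48516324/325) = 48516324/325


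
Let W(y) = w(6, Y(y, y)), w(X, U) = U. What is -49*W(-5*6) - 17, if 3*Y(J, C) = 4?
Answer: -247/3 ≈ -82.333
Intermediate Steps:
Y(J, C) = 4/3 (Y(J, C) = (⅓)*4 = 4/3)
W(y) = 4/3
-49*W(-5*6) - 17 = -49*4/3 - 17 = -196/3 - 17 = -247/3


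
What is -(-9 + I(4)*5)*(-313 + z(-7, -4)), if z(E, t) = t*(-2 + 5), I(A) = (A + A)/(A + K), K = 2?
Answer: -2275/3 ≈ -758.33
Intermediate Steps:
I(A) = 2*A/(2 + A) (I(A) = (A + A)/(A + 2) = (2*A)/(2 + A) = 2*A/(2 + A))
z(E, t) = 3*t (z(E, t) = t*3 = 3*t)
-(-9 + I(4)*5)*(-313 + z(-7, -4)) = -(-9 + (2*4/(2 + 4))*5)*(-313 + 3*(-4)) = -(-9 + (2*4/6)*5)*(-313 - 12) = -(-9 + (2*4*(⅙))*5)*(-325) = -(-9 + (4/3)*5)*(-325) = -(-9 + 20/3)*(-325) = -(-7)*(-325)/3 = -1*2275/3 = -2275/3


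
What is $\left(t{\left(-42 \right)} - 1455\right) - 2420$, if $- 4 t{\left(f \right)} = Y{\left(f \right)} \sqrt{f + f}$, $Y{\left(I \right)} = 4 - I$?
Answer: $-3875 - 23 i \sqrt{21} \approx -3875.0 - 105.4 i$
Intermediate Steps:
$t{\left(f \right)} = - \frac{\sqrt{2} \sqrt{f} \left(4 - f\right)}{4}$ ($t{\left(f \right)} = - \frac{\left(4 - f\right) \sqrt{f + f}}{4} = - \frac{\left(4 - f\right) \sqrt{2 f}}{4} = - \frac{\left(4 - f\right) \sqrt{2} \sqrt{f}}{4} = - \frac{\sqrt{2} \sqrt{f} \left(4 - f\right)}{4}$)
$\left(t{\left(-42 \right)} - 1455\right) - 2420 = \left(\frac{\sqrt{2} \sqrt{-42} \left(-4 - 42\right)}{4} - 1455\right) - 2420 = \left(\frac{1}{4} \sqrt{2} i \sqrt{42} \left(-46\right) - 1455\right) - 2420 = \left(- 23 i \sqrt{21} - 1455\right) - 2420 = \left(-1455 - 23 i \sqrt{21}\right) - 2420 = -3875 - 23 i \sqrt{21}$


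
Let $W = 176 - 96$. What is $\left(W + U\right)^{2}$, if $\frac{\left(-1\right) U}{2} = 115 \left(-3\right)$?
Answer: $592900$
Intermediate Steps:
$W = 80$ ($W = 176 - 96 = 80$)
$U = 690$ ($U = - 2 \cdot 115 \left(-3\right) = \left(-2\right) \left(-345\right) = 690$)
$\left(W + U\right)^{2} = \left(80 + 690\right)^{2} = 770^{2} = 592900$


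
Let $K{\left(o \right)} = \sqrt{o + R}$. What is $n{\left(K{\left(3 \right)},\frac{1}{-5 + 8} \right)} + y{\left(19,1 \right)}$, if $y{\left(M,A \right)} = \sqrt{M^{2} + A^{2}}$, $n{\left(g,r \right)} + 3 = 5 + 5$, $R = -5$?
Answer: $7 + \sqrt{362} \approx 26.026$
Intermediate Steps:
$K{\left(o \right)} = \sqrt{-5 + o}$ ($K{\left(o \right)} = \sqrt{o - 5} = \sqrt{-5 + o}$)
$n{\left(g,r \right)} = 7$ ($n{\left(g,r \right)} = -3 + \left(5 + 5\right) = -3 + 10 = 7$)
$y{\left(M,A \right)} = \sqrt{A^{2} + M^{2}}$
$n{\left(K{\left(3 \right)},\frac{1}{-5 + 8} \right)} + y{\left(19,1 \right)} = 7 + \sqrt{1^{2} + 19^{2}} = 7 + \sqrt{1 + 361} = 7 + \sqrt{362}$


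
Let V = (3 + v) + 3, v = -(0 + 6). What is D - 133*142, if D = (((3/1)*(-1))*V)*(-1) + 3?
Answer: -18883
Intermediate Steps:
v = -6 (v = -1*6 = -6)
V = 0 (V = (3 - 6) + 3 = -3 + 3 = 0)
D = 3 (D = (((3/1)*(-1))*0)*(-1) + 3 = (((3*1)*(-1))*0)*(-1) + 3 = ((3*(-1))*0)*(-1) + 3 = -3*0*(-1) + 3 = 0*(-1) + 3 = 0 + 3 = 3)
D - 133*142 = 3 - 133*142 = 3 - 18886 = -18883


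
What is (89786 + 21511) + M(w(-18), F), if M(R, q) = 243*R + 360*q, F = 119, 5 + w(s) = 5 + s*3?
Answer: 141015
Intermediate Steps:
w(s) = 3*s (w(s) = -5 + (5 + s*3) = -5 + (5 + 3*s) = 3*s)
(89786 + 21511) + M(w(-18), F) = (89786 + 21511) + (243*(3*(-18)) + 360*119) = 111297 + (243*(-54) + 42840) = 111297 + (-13122 + 42840) = 111297 + 29718 = 141015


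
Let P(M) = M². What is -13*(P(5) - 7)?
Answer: -234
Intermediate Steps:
-13*(P(5) - 7) = -13*(5² - 7) = -13*(25 - 7) = -13*18 = -234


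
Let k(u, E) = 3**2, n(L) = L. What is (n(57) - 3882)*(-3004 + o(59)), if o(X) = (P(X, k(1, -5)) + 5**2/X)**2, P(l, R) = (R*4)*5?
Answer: -393436061325/3481 ≈ -1.1302e+8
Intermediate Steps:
k(u, E) = 9
P(l, R) = 20*R (P(l, R) = (4*R)*5 = 20*R)
o(X) = (180 + 25/X)**2 (o(X) = (20*9 + 5**2/X)**2 = (180 + 25/X)**2)
(n(57) - 3882)*(-3004 + o(59)) = (57 - 3882)*(-3004 + 25*(5 + 36*59)**2/59**2) = -3825*(-3004 + 25*(1/3481)*(5 + 2124)**2) = -3825*(-3004 + 25*(1/3481)*2129**2) = -3825*(-3004 + 25*(1/3481)*4532641) = -3825*(-3004 + 113316025/3481) = -3825*102859101/3481 = -393436061325/3481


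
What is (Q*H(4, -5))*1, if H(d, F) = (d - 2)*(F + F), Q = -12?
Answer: 240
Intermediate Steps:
H(d, F) = 2*F*(-2 + d) (H(d, F) = (-2 + d)*(2*F) = 2*F*(-2 + d))
(Q*H(4, -5))*1 = -24*(-5)*(-2 + 4)*1 = -24*(-5)*2*1 = -12*(-20)*1 = 240*1 = 240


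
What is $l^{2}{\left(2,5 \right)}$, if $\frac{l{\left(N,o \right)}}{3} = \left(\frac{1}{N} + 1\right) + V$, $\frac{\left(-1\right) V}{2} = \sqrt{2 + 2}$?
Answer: $\frac{225}{4} \approx 56.25$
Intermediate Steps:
$V = -4$ ($V = - 2 \sqrt{2 + 2} = - 2 \sqrt{4} = \left(-2\right) 2 = -4$)
$l{\left(N,o \right)} = -9 + \frac{3}{N}$ ($l{\left(N,o \right)} = 3 \left(\left(\frac{1}{N} + 1\right) - 4\right) = 3 \left(\left(1 + \frac{1}{N}\right) - 4\right) = 3 \left(-3 + \frac{1}{N}\right) = -9 + \frac{3}{N}$)
$l^{2}{\left(2,5 \right)} = \left(-9 + \frac{3}{2}\right)^{2} = \left(- \frac{15}{2}\right)^{2} = \frac{225}{4}$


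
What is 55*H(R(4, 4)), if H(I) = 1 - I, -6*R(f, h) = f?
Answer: 275/3 ≈ 91.667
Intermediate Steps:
R(f, h) = -f/6
55*H(R(4, 4)) = 55*(1 - (-1)*4/6) = 55*(1 - 1*(-⅔)) = 55*(1 + ⅔) = 55*(5/3) = 275/3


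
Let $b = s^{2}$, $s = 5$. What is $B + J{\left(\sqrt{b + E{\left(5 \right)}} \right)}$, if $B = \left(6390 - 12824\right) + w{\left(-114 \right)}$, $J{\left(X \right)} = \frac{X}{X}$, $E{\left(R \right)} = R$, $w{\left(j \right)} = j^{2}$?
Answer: $6563$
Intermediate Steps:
$b = 25$ ($b = 5^{2} = 25$)
$J{\left(X \right)} = 1$
$B = 6562$ ($B = \left(6390 - 12824\right) + \left(-114\right)^{2} = -6434 + 12996 = 6562$)
$B + J{\left(\sqrt{b + E{\left(5 \right)}} \right)} = 6562 + 1 = 6563$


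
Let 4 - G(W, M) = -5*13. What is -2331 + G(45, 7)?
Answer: -2262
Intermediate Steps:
G(W, M) = 69 (G(W, M) = 4 - (-5)*13 = 4 - 1*(-65) = 4 + 65 = 69)
-2331 + G(45, 7) = -2331 + 69 = -2262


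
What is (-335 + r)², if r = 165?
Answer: 28900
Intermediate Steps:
(-335 + r)² = (-335 + 165)² = (-170)² = 28900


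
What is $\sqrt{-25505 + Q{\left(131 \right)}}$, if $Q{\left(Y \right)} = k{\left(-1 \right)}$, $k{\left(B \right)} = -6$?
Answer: $i \sqrt{25511} \approx 159.72 i$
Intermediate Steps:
$Q{\left(Y \right)} = -6$
$\sqrt{-25505 + Q{\left(131 \right)}} = \sqrt{-25505 - 6} = \sqrt{-25511} = i \sqrt{25511}$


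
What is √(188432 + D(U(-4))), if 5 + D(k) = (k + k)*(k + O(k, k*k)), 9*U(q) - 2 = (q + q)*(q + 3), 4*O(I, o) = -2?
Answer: √15262697/9 ≈ 434.08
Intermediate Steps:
O(I, o) = -½ (O(I, o) = (¼)*(-2) = -½)
U(q) = 2/9 + 2*q*(3 + q)/9 (U(q) = 2/9 + ((q + q)*(q + 3))/9 = 2/9 + ((2*q)*(3 + q))/9 = 2/9 + (2*q*(3 + q))/9 = 2/9 + 2*q*(3 + q)/9)
D(k) = -5 + 2*k*(-½ + k) (D(k) = -5 + (k + k)*(k - ½) = -5 + (2*k)*(-½ + k) = -5 + 2*k*(-½ + k))
√(188432 + D(U(-4))) = √(188432 + (-5 - (2/9 + (⅔)*(-4) + (2/9)*(-4)²) + 2*(2/9 + (⅔)*(-4) + (2/9)*(-4)²)²)) = √(188432 + (-5 - (2/9 - 8/3 + (2/9)*16) + 2*(2/9 - 8/3 + (2/9)*16)²)) = √(188432 + (-5 - (2/9 - 8/3 + 32/9) + 2*(2/9 - 8/3 + 32/9)²)) = √(188432 + (-5 - 1*10/9 + 2*(10/9)²)) = √(188432 + (-5 - 10/9 + 2*(100/81))) = √(188432 + (-5 - 10/9 + 200/81)) = √(188432 - 295/81) = √(15262697/81) = √15262697/9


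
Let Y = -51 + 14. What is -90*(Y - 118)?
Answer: 13950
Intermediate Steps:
Y = -37
-90*(Y - 118) = -90*(-37 - 118) = -90*(-155) = 13950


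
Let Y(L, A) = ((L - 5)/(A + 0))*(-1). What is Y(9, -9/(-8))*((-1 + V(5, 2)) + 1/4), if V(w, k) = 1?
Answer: -8/9 ≈ -0.88889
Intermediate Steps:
Y(L, A) = -(-5 + L)/A (Y(L, A) = ((-5 + L)/A)*(-1) = -(-5 + L)/A)
Y(9, -9/(-8))*((-1 + V(5, 2)) + 1/4) = ((5 - 1*9)/((-9/(-8))))*((-1 + 1) + 1/4) = ((5 - 9)/((-9*(-⅛))))*(0 + ¼) = (-4/(9/8))*(¼) = ((8/9)*(-4))*(¼) = -32/9*¼ = -8/9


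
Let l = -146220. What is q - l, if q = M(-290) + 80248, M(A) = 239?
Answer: 226707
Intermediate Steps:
q = 80487 (q = 239 + 80248 = 80487)
q - l = 80487 - 1*(-146220) = 80487 + 146220 = 226707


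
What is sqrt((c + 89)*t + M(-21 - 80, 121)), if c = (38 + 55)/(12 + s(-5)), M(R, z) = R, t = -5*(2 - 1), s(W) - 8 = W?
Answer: I*sqrt(577) ≈ 24.021*I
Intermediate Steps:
s(W) = 8 + W
t = -5 (t = -5*1 = -5)
c = 31/5 (c = (38 + 55)/(12 + (8 - 5)) = 93/(12 + 3) = 93/15 = 93*(1/15) = 31/5 ≈ 6.2000)
sqrt((c + 89)*t + M(-21 - 80, 121)) = sqrt((31/5 + 89)*(-5) + (-21 - 80)) = sqrt((476/5)*(-5) - 101) = sqrt(-476 - 101) = sqrt(-577) = I*sqrt(577)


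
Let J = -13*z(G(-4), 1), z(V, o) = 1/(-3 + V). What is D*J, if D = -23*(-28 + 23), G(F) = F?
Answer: 1495/7 ≈ 213.57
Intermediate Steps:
D = 115 (D = -23*(-5) = 115)
J = 13/7 (J = -13/(-3 - 4) = -13/(-7) = -13*(-⅐) = 13/7 ≈ 1.8571)
D*J = 115*(13/7) = 1495/7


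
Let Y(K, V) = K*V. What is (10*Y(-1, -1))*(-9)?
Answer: -90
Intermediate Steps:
(10*Y(-1, -1))*(-9) = (10*(-1*(-1)))*(-9) = (10*1)*(-9) = 10*(-9) = -90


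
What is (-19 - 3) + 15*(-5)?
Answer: -97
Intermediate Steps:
(-19 - 3) + 15*(-5) = -22 - 75 = -97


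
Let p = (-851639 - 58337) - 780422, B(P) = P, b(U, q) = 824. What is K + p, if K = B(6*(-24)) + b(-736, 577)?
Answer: -1689718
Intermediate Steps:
p = -1690398 (p = -909976 - 780422 = -1690398)
K = 680 (K = 6*(-24) + 824 = -144 + 824 = 680)
K + p = 680 - 1690398 = -1689718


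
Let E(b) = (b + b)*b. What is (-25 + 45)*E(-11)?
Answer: 4840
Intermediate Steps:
E(b) = 2*b² (E(b) = (2*b)*b = 2*b²)
(-25 + 45)*E(-11) = (-25 + 45)*(2*(-11)²) = 20*(2*121) = 20*242 = 4840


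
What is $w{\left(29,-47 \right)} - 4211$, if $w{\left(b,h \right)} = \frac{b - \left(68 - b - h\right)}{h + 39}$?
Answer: $- \frac{33631}{8} \approx -4203.9$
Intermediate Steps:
$w{\left(b,h \right)} = \frac{-68 + h + 2 b}{39 + h}$ ($w{\left(b,h \right)} = \frac{b + \left(-68 + b + h\right)}{39 + h} = \frac{-68 + h + 2 b}{39 + h}$)
$w{\left(29,-47 \right)} - 4211 = \frac{-68 - 47 + 2 \cdot 29}{39 - 47} - 4211 = \frac{-68 - 47 + 58}{-8} - 4211 = \left(- \frac{1}{8}\right) \left(-57\right) - 4211 = \frac{57}{8} - 4211 = - \frac{33631}{8}$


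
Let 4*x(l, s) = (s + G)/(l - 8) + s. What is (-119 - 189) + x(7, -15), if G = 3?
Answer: -1235/4 ≈ -308.75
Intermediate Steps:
x(l, s) = s/4 + (3 + s)/(4*(-8 + l)) (x(l, s) = ((s + 3)/(l - 8) + s)/4 = ((3 + s)/(-8 + l) + s)/4 = (s + (3 + s)/(-8 + l))/4 = s/4 + (3 + s)/(4*(-8 + l)))
(-119 - 189) + x(7, -15) = (-119 - 189) + (3 - 7*(-15) + 7*(-15))/(4*(-8 + 7)) = -308 + (¼)*(3 + 105 - 105)/(-1) = -308 + (¼)*(-1)*3 = -308 - ¾ = -1235/4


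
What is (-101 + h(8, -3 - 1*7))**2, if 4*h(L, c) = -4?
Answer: 10404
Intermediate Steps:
h(L, c) = -1 (h(L, c) = (1/4)*(-4) = -1)
(-101 + h(8, -3 - 1*7))**2 = (-101 - 1)**2 = (-102)**2 = 10404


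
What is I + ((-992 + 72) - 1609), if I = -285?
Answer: -2814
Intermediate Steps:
I + ((-992 + 72) - 1609) = -285 + ((-992 + 72) - 1609) = -285 + (-920 - 1609) = -285 - 2529 = -2814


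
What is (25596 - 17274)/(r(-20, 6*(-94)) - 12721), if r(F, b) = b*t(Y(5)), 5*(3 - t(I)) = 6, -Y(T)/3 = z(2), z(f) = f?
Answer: -41610/68681 ≈ -0.60584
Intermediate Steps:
Y(T) = -6 (Y(T) = -3*2 = -6)
t(I) = 9/5 (t(I) = 3 - ⅕*6 = 3 - 6/5 = 9/5)
r(F, b) = 9*b/5 (r(F, b) = b*(9/5) = 9*b/5)
(25596 - 17274)/(r(-20, 6*(-94)) - 12721) = (25596 - 17274)/(9*(6*(-94))/5 - 12721) = 8322/((9/5)*(-564) - 12721) = 8322/(-5076/5 - 12721) = 8322/(-68681/5) = 8322*(-5/68681) = -41610/68681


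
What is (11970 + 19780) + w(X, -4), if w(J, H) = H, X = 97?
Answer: 31746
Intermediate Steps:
(11970 + 19780) + w(X, -4) = (11970 + 19780) - 4 = 31750 - 4 = 31746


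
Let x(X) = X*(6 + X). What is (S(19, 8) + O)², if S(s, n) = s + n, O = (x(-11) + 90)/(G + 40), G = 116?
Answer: 18983449/24336 ≈ 780.06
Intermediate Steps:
O = 145/156 (O = (-11*(6 - 11) + 90)/(116 + 40) = (-11*(-5) + 90)/156 = (55 + 90)*(1/156) = 145*(1/156) = 145/156 ≈ 0.92949)
S(s, n) = n + s
(S(19, 8) + O)² = ((8 + 19) + 145/156)² = (27 + 145/156)² = (4357/156)² = 18983449/24336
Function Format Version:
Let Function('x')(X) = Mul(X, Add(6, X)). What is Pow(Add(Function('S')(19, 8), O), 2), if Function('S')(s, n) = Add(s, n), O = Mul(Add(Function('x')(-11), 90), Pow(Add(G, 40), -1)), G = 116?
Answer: Rational(18983449, 24336) ≈ 780.06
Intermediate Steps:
O = Rational(145, 156) (O = Mul(Add(Mul(-11, Add(6, -11)), 90), Pow(Add(116, 40), -1)) = Mul(Add(Mul(-11, -5), 90), Pow(156, -1)) = Mul(Add(55, 90), Rational(1, 156)) = Mul(145, Rational(1, 156)) = Rational(145, 156) ≈ 0.92949)
Function('S')(s, n) = Add(n, s)
Pow(Add(Function('S')(19, 8), O), 2) = Pow(Add(Add(8, 19), Rational(145, 156)), 2) = Pow(Add(27, Rational(145, 156)), 2) = Pow(Rational(4357, 156), 2) = Rational(18983449, 24336)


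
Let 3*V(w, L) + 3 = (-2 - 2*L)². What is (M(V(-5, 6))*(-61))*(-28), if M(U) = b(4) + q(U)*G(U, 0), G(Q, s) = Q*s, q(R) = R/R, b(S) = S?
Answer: 6832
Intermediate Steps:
V(w, L) = -1 + (-2 - 2*L)²/3
q(R) = 1
M(U) = 4 (M(U) = 4 + 1*(U*0) = 4 + 1*0 = 4 + 0 = 4)
(M(V(-5, 6))*(-61))*(-28) = (4*(-61))*(-28) = -244*(-28) = 6832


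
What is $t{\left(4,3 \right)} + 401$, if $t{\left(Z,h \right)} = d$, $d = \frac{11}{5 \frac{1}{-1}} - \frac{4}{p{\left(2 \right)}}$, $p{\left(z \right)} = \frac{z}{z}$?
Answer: $\frac{1974}{5} \approx 394.8$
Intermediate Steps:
$p{\left(z \right)} = 1$
$d = - \frac{31}{5}$ ($d = \frac{11}{5 \frac{1}{-1}} - \frac{4}{1} = \frac{11}{5 \left(-1\right)} - 4 = \frac{11}{-5} - 4 = 11 \left(- \frac{1}{5}\right) - 4 = - \frac{11}{5} - 4 = - \frac{31}{5} \approx -6.2$)
$t{\left(Z,h \right)} = - \frac{31}{5}$
$t{\left(4,3 \right)} + 401 = - \frac{31}{5} + 401 = \frac{1974}{5}$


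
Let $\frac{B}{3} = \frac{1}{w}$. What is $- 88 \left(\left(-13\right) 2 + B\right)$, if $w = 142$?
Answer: $\frac{162316}{71} \approx 2286.1$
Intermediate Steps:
$B = \frac{3}{142} \approx 0.021127$
$- 88 \left(\left(-13\right) 2 + B\right) = - 88 \left(\left(-13\right) 2 + \frac{3}{142}\right) = - 88 \left(-26 + \frac{3}{142}\right) = \left(-88\right) \left(- \frac{3689}{142}\right) = \frac{162316}{71}$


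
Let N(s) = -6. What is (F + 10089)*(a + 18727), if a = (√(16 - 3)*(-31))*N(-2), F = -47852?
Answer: -707187701 - 7023918*√13 ≈ -7.3251e+8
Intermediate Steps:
a = 186*√13 (a = (√(16 - 3)*(-31))*(-6) = (√13*(-31))*(-6) = -31*√13*(-6) = 186*√13 ≈ 670.63)
(F + 10089)*(a + 18727) = (-47852 + 10089)*(186*√13 + 18727) = -37763*(18727 + 186*√13) = -707187701 - 7023918*√13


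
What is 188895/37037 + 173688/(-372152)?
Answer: 103676574/22375639 ≈ 4.6335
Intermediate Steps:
188895/37037 + 173688/(-372152) = 188895*(1/37037) + 173688*(-1/372152) = 26985/5291 - 21711/46519 = 103676574/22375639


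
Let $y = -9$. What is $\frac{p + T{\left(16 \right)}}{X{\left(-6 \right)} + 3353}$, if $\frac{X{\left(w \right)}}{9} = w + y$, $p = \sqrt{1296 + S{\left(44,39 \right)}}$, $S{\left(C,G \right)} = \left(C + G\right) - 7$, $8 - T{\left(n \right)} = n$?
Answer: $- \frac{4}{1609} + \frac{7 \sqrt{7}}{1609} \approx 0.0090244$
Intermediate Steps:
$T{\left(n \right)} = 8 - n$
$S{\left(C,G \right)} = -7 + C + G$
$p = 14 \sqrt{7}$ ($p = \sqrt{1296 + \left(-7 + 44 + 39\right)} = \sqrt{1296 + 76} = \sqrt{1372} = 14 \sqrt{7} \approx 37.041$)
$X{\left(w \right)} = -81 + 9 w$ ($X{\left(w \right)} = 9 \left(w - 9\right) = 9 \left(-9 + w\right) = -81 + 9 w$)
$\frac{p + T{\left(16 \right)}}{X{\left(-6 \right)} + 3353} = \frac{14 \sqrt{7} + \left(8 - 16\right)}{\left(-81 + 9 \left(-6\right)\right) + 3353} = \frac{14 \sqrt{7} + \left(8 - 16\right)}{\left(-81 - 54\right) + 3353} = \frac{14 \sqrt{7} - 8}{-135 + 3353} = \frac{-8 + 14 \sqrt{7}}{3218} = \left(-8 + 14 \sqrt{7}\right) \frac{1}{3218} = - \frac{4}{1609} + \frac{7 \sqrt{7}}{1609}$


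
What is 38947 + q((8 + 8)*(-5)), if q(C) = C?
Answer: 38867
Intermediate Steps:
38947 + q((8 + 8)*(-5)) = 38947 + (8 + 8)*(-5) = 38947 + 16*(-5) = 38947 - 80 = 38867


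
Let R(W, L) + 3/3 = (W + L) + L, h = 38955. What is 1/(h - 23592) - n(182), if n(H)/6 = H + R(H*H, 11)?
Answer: -3072016205/15363 ≈ -1.9996e+5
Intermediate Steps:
R(W, L) = -1 + W + 2*L (R(W, L) = -1 + ((W + L) + L) = -1 + ((L + W) + L) = -1 + (W + 2*L) = -1 + W + 2*L)
n(H) = 126 + 6*H + 6*H² (n(H) = 6*(H + (-1 + H*H + 2*11)) = 6*(H + (-1 + H² + 22)) = 6*(H + (21 + H²)) = 6*(21 + H + H²) = 126 + 6*H + 6*H²)
1/(h - 23592) - n(182) = 1/(38955 - 23592) - (126 + 6*182 + 6*182²) = 1/15363 - (126 + 1092 + 6*33124) = 1/15363 - (126 + 1092 + 198744) = 1/15363 - 1*199962 = 1/15363 - 199962 = -3072016205/15363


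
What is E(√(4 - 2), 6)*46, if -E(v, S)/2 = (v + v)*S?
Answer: -1104*√2 ≈ -1561.3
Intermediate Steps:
E(v, S) = -4*S*v (E(v, S) = -2*(v + v)*S = -2*2*v*S = -4*S*v)
E(√(4 - 2), 6)*46 = -4*6*√(4 - 2)*46 = -4*6*√2*46 = -24*√2*46 = -1104*√2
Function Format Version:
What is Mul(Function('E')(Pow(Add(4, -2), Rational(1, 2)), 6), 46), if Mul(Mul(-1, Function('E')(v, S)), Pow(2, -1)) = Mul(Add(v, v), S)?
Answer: Mul(-1104, Pow(2, Rational(1, 2))) ≈ -1561.3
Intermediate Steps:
Function('E')(v, S) = Mul(-4, S, v) (Function('E')(v, S) = Mul(-2, Mul(Add(v, v), S)) = Mul(-2, Mul(Mul(2, v), S)) = Mul(-2, Mul(2, S, v)) = Mul(-4, S, v))
Mul(Function('E')(Pow(Add(4, -2), Rational(1, 2)), 6), 46) = Mul(Mul(-4, 6, Pow(Add(4, -2), Rational(1, 2))), 46) = Mul(Mul(-4, 6, Pow(2, Rational(1, 2))), 46) = Mul(Mul(-24, Pow(2, Rational(1, 2))), 46) = Mul(-1104, Pow(2, Rational(1, 2)))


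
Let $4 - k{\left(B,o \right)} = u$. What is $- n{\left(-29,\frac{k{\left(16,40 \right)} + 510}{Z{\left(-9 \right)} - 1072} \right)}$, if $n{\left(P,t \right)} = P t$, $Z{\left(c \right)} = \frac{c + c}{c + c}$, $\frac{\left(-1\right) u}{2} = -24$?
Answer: $- \frac{13514}{1071} \approx -12.618$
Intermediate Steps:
$u = 48$ ($u = \left(-2\right) \left(-24\right) = 48$)
$k{\left(B,o \right)} = -44$ ($k{\left(B,o \right)} = 4 - 48 = -44$)
$Z{\left(c \right)} = 1$ ($Z{\left(c \right)} = \frac{2 c}{2 c} = 2 c \frac{1}{2 c} = 1$)
$- n{\left(-29,\frac{k{\left(16,40 \right)} + 510}{Z{\left(-9 \right)} - 1072} \right)} = - \left(-29\right) \frac{-44 + 510}{1 - 1072} = - \left(-29\right) \frac{466}{1 - 1072} = - \left(-29\right) \frac{466}{-1071} = - \left(-29\right) 466 \left(- \frac{1}{1071}\right) = - \frac{\left(-29\right) \left(-466\right)}{1071} = \left(-1\right) \frac{13514}{1071} = - \frac{13514}{1071}$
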